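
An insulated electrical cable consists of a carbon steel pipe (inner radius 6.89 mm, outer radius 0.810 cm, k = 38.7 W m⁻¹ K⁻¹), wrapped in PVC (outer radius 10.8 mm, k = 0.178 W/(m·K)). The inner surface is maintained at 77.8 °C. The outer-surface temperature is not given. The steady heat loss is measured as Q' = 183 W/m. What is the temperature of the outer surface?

Series resistances:
  R'_carbon steel = ln(0.00810/0.00689)/(2πk) = 0.1618/(2π·38.7) = 6.654×10^-4 m·K/W
  R'_PVC = ln(0.0108/0.00810)/(2πk) = 0.2877/(2π·0.178) = 0.2572 m·K/W
ΣR = 0.2579 m·K/W
ΔT = Q'·ΣR = 183 × 0.2579 = 47.20 K
Heat flows outward, so T_out = T_in − ΔT = 77.8 − 47.20 = 30.6 °C

T_out = 30.6 °C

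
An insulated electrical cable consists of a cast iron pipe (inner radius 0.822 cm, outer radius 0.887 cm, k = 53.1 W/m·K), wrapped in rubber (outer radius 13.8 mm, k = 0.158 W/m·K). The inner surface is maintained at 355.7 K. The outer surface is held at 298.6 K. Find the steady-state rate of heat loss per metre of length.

Q' = 128 W/m

Series thermal resistances, inner to outer:
  R'_cast iron = ln(0.00887/0.00822)/(2πk) = 0.07610/(2π·53.1) = 2.281×10^-4 m·K/W
  R'_rubber = ln(0.0138/0.00887)/(2πk) = 0.4420/(2π·0.158) = 0.4452 m·K/W
ΣR = 2.281×10^-4 + 0.4452 = 0.4454 m·K/W
Q' = ΔT/ΣR = (355.7 K − 298.6 K)/0.4454 = 128 W/m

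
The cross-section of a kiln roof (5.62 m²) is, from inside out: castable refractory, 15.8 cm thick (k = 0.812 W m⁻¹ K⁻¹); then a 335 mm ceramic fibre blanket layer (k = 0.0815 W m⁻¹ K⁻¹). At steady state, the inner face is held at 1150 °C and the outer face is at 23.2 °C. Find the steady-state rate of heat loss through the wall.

Resistance network (inner→outer):
  R_castable refractory = L/(kA) = 0.158/(0.812·5.62) = 0.03462 K/W
  R_ceramic fibre blanket = L/(kA) = 0.335/(0.0815·5.62) = 0.7314 K/W
ΣR = 0.03462 + 0.7314 = 0.7660 K/W
Q = ΔT/ΣR = (1150 °C − 23.2 °C)/0.7660 = 1470 W

Q = 1470 W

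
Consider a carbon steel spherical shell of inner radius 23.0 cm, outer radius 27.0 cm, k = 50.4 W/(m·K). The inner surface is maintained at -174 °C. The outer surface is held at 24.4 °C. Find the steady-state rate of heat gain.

Q = 1.95×10^5 W

Q = 4πk·ΔT/(1/r₁ − 1/r₂) = 4π × 50.4 × 198.4 / (1/0.230 − 1/0.270) = 1.95×10^5 W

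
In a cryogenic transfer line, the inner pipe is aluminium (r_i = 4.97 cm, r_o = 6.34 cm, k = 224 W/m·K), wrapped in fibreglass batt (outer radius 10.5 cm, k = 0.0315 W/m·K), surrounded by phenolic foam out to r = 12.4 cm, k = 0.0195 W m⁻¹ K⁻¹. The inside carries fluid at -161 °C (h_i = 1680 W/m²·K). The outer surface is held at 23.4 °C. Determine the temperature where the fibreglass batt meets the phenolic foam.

Treat each layer as a resistance in series:
  R'_conv,in = 1/(2πr h) = 1/(2π·0.0497·1680) = 0.001906 m·K/W
  R'_aluminium = ln(0.0634/0.0497)/(2πk) = 0.2435/(2π·224) = 1.730×10^-4 m·K/W
  R'_fibreglass batt = ln(0.105/0.0634)/(2πk) = 0.5045/(2π·0.0315) = 2.549 m·K/W
  R'_phenolic foam = ln(0.124/0.105)/(2πk) = 0.1663/(2π·0.0195) = 1.357 m·K/W
ΣR = 0.001906 + 1.730×10^-4 + 2.549 + 1.357 = 3.908 m·K/W
Q' = ΔT/ΣR = (-161 °C − 23.4 °C)/3.908 = -47.19 W/m
From the inner boundary to the fibreglass batt/phenolic foam interface, ΣR_partial = 2.551 m·K/W.
T_interface = T_in − Q'·ΣR_partial = -161 °C − (-47.19)(2.551) = -40.6 °C

T = -40.6 °C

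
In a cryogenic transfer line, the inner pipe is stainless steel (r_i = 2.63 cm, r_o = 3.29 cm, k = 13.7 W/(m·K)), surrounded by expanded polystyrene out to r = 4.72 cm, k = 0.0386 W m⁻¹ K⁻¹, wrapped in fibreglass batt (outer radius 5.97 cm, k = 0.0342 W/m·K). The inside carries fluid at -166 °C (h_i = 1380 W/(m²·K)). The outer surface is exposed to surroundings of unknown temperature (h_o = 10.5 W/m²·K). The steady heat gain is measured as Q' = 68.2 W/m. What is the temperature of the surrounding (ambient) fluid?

T_out = 27.8 °C

Series resistances:
  R'_conv,in = 1/(2πr h) = 1/(2π·0.0263·1380) = 0.004385 m·K/W
  R'_stainless steel = ln(0.0329/0.0263)/(2πk) = 0.2239/(2π·13.7) = 0.002601 m·K/W
  R'_expanded polystyrene = ln(0.0472/0.0329)/(2πk) = 0.3609/(2π·0.0386) = 1.488 m·K/W
  R'_fibreglass batt = ln(0.0597/0.0472)/(2πk) = 0.2349/(2π·0.0342) = 1.093 m·K/W
  R'_conv,out = 1/(2πr h) = 1/(2π·0.0597·10.5) = 0.2539 m·K/W
ΣR = 2.842 m·K/W
ΔT = Q'·ΣR = 68.2 × 2.842 = 193.8 K
Heat flows inward, so T_out = T_in + ΔT = -166 + 193.8 = 27.8 °C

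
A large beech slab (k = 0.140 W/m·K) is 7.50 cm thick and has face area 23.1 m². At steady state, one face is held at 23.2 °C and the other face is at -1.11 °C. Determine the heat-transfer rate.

Q = kA·ΔT/L = 0.140 × 23.1 × |23.2 °C − -1.11 °C| / 0.0750 = 1050 W

Q = 1050 W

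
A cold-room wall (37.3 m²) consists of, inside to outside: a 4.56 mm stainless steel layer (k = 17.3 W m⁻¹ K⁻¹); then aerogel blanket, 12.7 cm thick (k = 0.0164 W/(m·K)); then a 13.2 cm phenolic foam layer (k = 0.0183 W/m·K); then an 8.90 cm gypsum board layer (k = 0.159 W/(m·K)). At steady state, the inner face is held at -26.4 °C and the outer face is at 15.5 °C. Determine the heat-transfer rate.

Q = 101 W

Treat each layer as a resistance in series:
  R_stainless steel = L/(kA) = 0.00456/(17.3·37.3) = 7.067×10^-6 K/W
  R_aerogel blanket = L/(kA) = 0.127/(0.0164·37.3) = 0.2076 K/W
  R_phenolic foam = L/(kA) = 0.132/(0.0183·37.3) = 0.1934 K/W
  R_gypsum board = L/(kA) = 0.0890/(0.159·37.3) = 0.01501 K/W
ΣR = 7.067×10^-6 + 0.2076 + 0.1934 + 0.01501 = 0.4160 K/W
Q = ΔT/ΣR = (-26.4 °C − 15.5 °C)/0.4160 = -101 W
(Negative Q ⇒ heat flows inward; heat gain = 101 W.)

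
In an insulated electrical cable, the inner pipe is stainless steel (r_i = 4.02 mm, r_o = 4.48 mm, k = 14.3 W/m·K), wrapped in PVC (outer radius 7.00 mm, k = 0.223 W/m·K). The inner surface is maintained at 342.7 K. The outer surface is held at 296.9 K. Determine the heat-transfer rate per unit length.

Q' = 143 W/m

Treat each layer as a resistance in series:
  R'_stainless steel = ln(0.00448/0.00402)/(2πk) = 0.1083/(2π·14.3) = 0.001206 m·K/W
  R'_PVC = ln(0.00700/0.00448)/(2πk) = 0.4463/(2π·0.223) = 0.3185 m·K/W
ΣR = 0.001206 + 0.3185 = 0.3197 m·K/W
Q' = ΔT/ΣR = (342.7 K − 296.9 K)/0.3197 = 143 W/m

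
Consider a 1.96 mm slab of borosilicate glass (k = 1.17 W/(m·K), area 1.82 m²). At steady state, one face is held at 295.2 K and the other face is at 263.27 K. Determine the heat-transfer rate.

Q = 34700 W

Q = kA·ΔT/L = 1.17 × 1.82 × |295.2 K − 263.27 K| / 0.00196 = 34700 W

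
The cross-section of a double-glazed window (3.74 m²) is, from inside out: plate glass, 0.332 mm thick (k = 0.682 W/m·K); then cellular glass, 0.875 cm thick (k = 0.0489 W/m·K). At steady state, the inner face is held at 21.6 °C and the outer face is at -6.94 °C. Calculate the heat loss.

Q = 595 W

Resistance network (inner→outer):
  R_plate glass = L/(kA) = 3.32×10^-4/(0.682·3.74) = 1.302×10^-4 K/W
  R_cellular glass = L/(kA) = 0.00875/(0.0489·3.74) = 0.04784 K/W
ΣR = 1.302×10^-4 + 0.04784 = 0.04797 K/W
Q = ΔT/ΣR = (21.6 °C − -6.94 °C)/0.04797 = 595 W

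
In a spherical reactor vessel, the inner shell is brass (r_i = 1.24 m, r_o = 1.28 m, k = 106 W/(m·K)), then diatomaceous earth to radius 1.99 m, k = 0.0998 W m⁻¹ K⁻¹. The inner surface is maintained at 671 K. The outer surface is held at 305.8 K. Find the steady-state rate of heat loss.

Resistance network (inner→outer):
  R_brass = (1/1.24 − 1/1.28)/(4πk) = 0.02520/(4π·106) = 1.892×10^-5 K/W
  R_diatomaceous earth = (1/1.28 − 1/1.99)/(4πk) = 0.2787/(4π·0.0998) = 0.2223 K/W
ΣR = 1.892×10^-5 + 0.2223 = 0.2223 K/W
Q = ΔT/ΣR = (671 K − 305.8 K)/0.2223 = 1640 W

Q = 1640 W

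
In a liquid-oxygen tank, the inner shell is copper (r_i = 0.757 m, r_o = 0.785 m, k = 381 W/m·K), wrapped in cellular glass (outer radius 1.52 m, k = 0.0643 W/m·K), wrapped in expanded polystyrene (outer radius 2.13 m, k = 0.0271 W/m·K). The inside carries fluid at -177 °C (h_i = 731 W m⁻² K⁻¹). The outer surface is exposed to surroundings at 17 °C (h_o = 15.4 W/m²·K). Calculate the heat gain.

Q = 147 W

Resistance network (inner→outer):
  R_conv,in = 1/(4πr²h) = 1/(4π·0.757²·731) = 1.900×10^-4 K/W
  R_copper = (1/0.757 − 1/0.785)/(4πk) = 0.04712/(4π·381) = 9.841×10^-6 K/W
  R_cellular glass = (1/0.785 − 1/1.52)/(4πk) = 0.6160/(4π·0.0643) = 0.7623 K/W
  R_expanded polystyrene = (1/1.52 − 1/2.13)/(4πk) = 0.1884/(4π·0.0271) = 0.5533 K/W
  R_conv,out = 1/(4πr²h) = 1/(4π·2.13²·15.4) = 0.001139 K/W
ΣR = 1.900×10^-4 + 9.841×10^-6 + 0.7623 + 0.5533 + 0.001139 = 1.317 K/W
Q = ΔT/ΣR = (-177 °C − 17 °C)/1.317 = -147 W
(Negative Q ⇒ heat flows inward; heat gain = 147 W.)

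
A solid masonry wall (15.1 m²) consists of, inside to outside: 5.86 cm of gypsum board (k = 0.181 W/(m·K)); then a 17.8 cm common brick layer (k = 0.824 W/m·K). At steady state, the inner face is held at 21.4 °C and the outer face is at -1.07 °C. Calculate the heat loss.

Treat each layer as a resistance in series:
  R_gypsum board = L/(kA) = 0.0586/(0.181·15.1) = 0.02144 K/W
  R_common brick = L/(kA) = 0.178/(0.824·15.1) = 0.01431 K/W
ΣR = 0.02144 + 0.01431 = 0.03575 K/W
Q = ΔT/ΣR = (21.4 °C − -1.07 °C)/0.03575 = 629 W

Q = 629 W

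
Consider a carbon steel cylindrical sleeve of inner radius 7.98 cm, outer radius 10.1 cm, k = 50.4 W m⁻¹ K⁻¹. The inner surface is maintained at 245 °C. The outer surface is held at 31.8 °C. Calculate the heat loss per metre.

Q' = 2.87×10^5 W/m

Q' = 2πk·ΔT/ln(r₂/r₁) = 2π × 50.4 × 213.2 / ln(0.101/0.0798) = 2.87×10^5 W/m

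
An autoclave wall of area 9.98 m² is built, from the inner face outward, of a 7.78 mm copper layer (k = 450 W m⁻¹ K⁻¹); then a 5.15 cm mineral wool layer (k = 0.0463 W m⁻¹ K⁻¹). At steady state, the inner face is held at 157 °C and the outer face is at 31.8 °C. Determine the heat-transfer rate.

Series thermal resistances, inner to outer:
  R_copper = L/(kA) = 0.00778/(450·9.98) = 1.732×10^-6 K/W
  R_mineral wool = L/(kA) = 0.0515/(0.0463·9.98) = 0.1115 K/W
ΣR = 1.732×10^-6 + 0.1115 = 0.1115 K/W
Q = ΔT/ΣR = (157 °C − 31.8 °C)/0.1115 = 1120 W

Q = 1120 W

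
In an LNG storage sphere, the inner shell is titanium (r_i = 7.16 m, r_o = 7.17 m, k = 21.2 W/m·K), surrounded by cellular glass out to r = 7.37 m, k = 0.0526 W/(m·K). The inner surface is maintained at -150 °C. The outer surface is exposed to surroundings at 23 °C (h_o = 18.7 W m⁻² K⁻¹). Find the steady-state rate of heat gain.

Q = 29.8 kW

Resistance network (inner→outer):
  R_titanium = (1/7.16 − 1/7.17)/(4πk) = 1.948×10^-4/(4π·21.2) = 7.312×10^-7 K/W
  R_cellular glass = (1/7.17 − 1/7.37)/(4πk) = 0.003785/(4π·0.0526) = 0.005726 K/W
  R_conv,out = 1/(4πr²h) = 1/(4π·7.37²·18.7) = 7.835×10^-5 K/W
ΣR = 7.312×10^-7 + 0.005726 + 7.835×10^-5 = 0.005805 K/W
Q = ΔT/ΣR = (-150 °C − 23 °C)/0.005805 = -29800 W
(Negative Q ⇒ heat flows inward; heat gain = 29800 W.)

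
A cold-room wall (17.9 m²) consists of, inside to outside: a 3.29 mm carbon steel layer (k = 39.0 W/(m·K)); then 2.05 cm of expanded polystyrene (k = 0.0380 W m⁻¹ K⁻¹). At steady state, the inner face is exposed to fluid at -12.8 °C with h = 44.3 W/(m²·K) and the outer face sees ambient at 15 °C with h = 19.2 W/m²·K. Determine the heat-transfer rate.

Treat each layer as a resistance in series:
  R_conv,in = 1/(hA) = 1/(44.3·17.9) = 0.001261 K/W
  R_carbon steel = L/(kA) = 0.00329/(39.0·17.9) = 4.713×10^-6 K/W
  R_expanded polystyrene = L/(kA) = 0.0205/(0.0380·17.9) = 0.03014 K/W
  R_conv,out = 1/(hA) = 1/(19.2·17.9) = 0.002910 K/W
ΣR = 0.001261 + 4.713×10^-6 + 0.03014 + 0.002910 = 0.03432 K/W
Q = ΔT/ΣR = (-12.8 °C − 15 °C)/0.03432 = -810 W
(Negative Q ⇒ heat flows inward; heat gain = 810 W.)

Q = 810 W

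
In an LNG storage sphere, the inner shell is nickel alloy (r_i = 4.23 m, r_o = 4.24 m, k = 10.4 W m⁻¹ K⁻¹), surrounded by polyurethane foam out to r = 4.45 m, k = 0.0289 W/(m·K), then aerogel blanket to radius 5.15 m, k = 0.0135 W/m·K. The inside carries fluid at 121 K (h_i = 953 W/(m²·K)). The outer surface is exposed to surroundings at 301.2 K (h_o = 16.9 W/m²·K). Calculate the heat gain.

Q = 855 W

Series thermal resistances, inner to outer:
  R_conv,in = 1/(4πr²h) = 1/(4π·4.23²·953) = 4.667×10^-6 K/W
  R_nickel alloy = (1/4.23 − 1/4.24)/(4πk) = 5.576×10^-4/(4π·10.4) = 4.266×10^-6 K/W
  R_polyurethane foam = (1/4.24 − 1/4.45)/(4πk) = 0.01113/(4π·0.0289) = 0.03065 K/W
  R_aerogel blanket = (1/4.45 − 1/5.15)/(4πk) = 0.03054/(4π·0.0135) = 0.1800 K/W
  R_conv,out = 1/(4πr²h) = 1/(4π·5.15²·16.9) = 1.775×10^-4 K/W
ΣR = 4.667×10^-6 + 4.266×10^-6 + 0.03065 + 0.1800 + 1.775×10^-4 = 0.2108 K/W
Q = ΔT/ΣR = (121 K − 301.2 K)/0.2108 = -855 W
(Negative Q ⇒ heat flows inward; heat gain = 855 W.)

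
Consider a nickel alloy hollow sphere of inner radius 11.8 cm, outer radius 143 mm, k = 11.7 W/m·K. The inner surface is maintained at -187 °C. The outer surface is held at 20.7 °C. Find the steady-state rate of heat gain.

Q = 20.6 kW

Q = 4πk·ΔT/(1/r₁ − 1/r₂) = 4π × 11.7 × 207.7 / (1/0.118 − 1/0.143) = 20600 W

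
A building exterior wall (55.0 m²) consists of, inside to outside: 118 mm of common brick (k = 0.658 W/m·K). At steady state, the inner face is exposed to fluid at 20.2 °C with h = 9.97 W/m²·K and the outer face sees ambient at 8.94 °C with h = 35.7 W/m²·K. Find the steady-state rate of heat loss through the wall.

Q = 2010 W

Treat each layer as a resistance in series:
  R_conv,in = 1/(hA) = 1/(9.97·55.0) = 0.001824 K/W
  R_common brick = L/(kA) = 0.118/(0.658·55.0) = 0.003261 K/W
  R_conv,out = 1/(hA) = 1/(35.7·55.0) = 5.093×10^-4 K/W
ΣR = 0.001824 + 0.003261 + 5.093×10^-4 = 0.005594 K/W
Q = ΔT/ΣR = (20.2 °C − 8.94 °C)/0.005594 = 2010 W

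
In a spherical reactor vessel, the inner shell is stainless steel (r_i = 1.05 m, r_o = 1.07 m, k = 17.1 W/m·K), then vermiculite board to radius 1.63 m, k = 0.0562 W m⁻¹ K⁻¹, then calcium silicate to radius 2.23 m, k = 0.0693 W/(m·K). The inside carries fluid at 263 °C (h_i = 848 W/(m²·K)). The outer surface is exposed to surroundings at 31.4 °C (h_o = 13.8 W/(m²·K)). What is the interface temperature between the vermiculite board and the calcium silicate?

Treat each layer as a resistance in series:
  R_conv,in = 1/(4πr²h) = 1/(4π·1.05²·848) = 8.512×10^-5 K/W
  R_stainless steel = (1/1.05 − 1/1.07)/(4πk) = 0.01780/(4π·17.1) = 8.284×10^-5 K/W
  R_vermiculite board = (1/1.07 − 1/1.63)/(4πk) = 0.3211/(4π·0.0562) = 0.4546 K/W
  R_calcium silicate = (1/1.63 − 1/2.23)/(4πk) = 0.1651/(4π·0.0693) = 0.1895 K/W
  R_conv,out = 1/(4πr²h) = 1/(4π·2.23²·13.8) = 0.001160 K/W
ΣR = 8.512×10^-5 + 8.284×10^-5 + 0.4546 + 0.1895 + 0.001160 = 0.6454 K/W
Q = ΔT/ΣR = (263 °C − 31.4 °C)/0.6454 = 358.8 W
From the inner boundary to the vermiculite board/calcium silicate interface, ΣR_partial = 0.4548 K/W.
T_interface = T_in − Q·ΣR_partial = 263 °C − (358.8)(0.4548) = 99.8 °C

T = 99.8 °C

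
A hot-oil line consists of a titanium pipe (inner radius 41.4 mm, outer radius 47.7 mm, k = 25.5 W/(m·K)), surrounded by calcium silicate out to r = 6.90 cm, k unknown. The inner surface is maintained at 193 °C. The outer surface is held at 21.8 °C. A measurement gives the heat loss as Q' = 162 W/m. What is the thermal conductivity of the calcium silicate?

k = 0.0556 W/m·K

ΣR = ΔT/Q' = |193 − 21.8|/162 = 1.057 m·K/W
Known resistances:
  R'_titanium = ln(0.0477/0.0414)/(2πk) = 0.1417/(2π·25.5) = 8.841×10^-4 m·K/W
R_calcium silicate = ΣR − ΣR_known = 1.057 − 8.841×10^-4 = 1.056 m·K/W
ln(r₂/r₁)/(2πk) = 1.056 ⇒ k = 0.3692/(2π·1.056) = 0.0556 W/m·K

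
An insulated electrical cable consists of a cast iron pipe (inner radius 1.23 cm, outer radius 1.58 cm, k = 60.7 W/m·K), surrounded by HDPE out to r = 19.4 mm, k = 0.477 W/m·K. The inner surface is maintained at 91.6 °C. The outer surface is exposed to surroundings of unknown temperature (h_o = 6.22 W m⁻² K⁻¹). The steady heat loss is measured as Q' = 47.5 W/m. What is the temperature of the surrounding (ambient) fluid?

T_out = 25.7 °C

Sum the resistances:
  R'_cast iron = ln(0.0158/0.0123)/(2πk) = 0.2504/(2π·60.7) = 6.566×10^-4 m·K/W
  R'_HDPE = ln(0.0194/0.0158)/(2πk) = 0.2053/(2π·0.477) = 0.06849 m·K/W
  R'_conv,out = 1/(2πr h) = 1/(2π·0.0194·6.22) = 1.319 m·K/W
ΣR = 1.388 m·K/W
ΔT = Q'·ΣR = 47.5 × 1.388 = 65.93 K
Heat flows outward, so T_out = T_in − ΔT = 91.6 − 65.93 = 25.7 °C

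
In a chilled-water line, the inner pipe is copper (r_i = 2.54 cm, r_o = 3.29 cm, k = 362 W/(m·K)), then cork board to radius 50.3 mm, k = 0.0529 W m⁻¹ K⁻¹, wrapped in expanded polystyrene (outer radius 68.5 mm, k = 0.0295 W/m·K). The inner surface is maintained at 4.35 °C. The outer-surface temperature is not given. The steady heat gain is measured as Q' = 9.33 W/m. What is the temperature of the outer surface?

T_out = 31.8 °C

Series resistances:
  R'_copper = ln(0.0329/0.0254)/(2πk) = 0.2587/(2π·362) = 1.137×10^-4 m·K/W
  R'_cork board = ln(0.0503/0.0329)/(2πk) = 0.4245/(2π·0.0529) = 1.277 m·K/W
  R'_expanded polystyrene = ln(0.0685/0.0503)/(2πk) = 0.3088/(2π·0.0295) = 1.666 m·K/W
ΣR = 2.944 m·K/W
ΔT = Q'·ΣR = 9.33 × 2.944 = 27.47 K
Heat flows inward, so T_out = T_in + ΔT = 4.35 + 27.47 = 31.8 °C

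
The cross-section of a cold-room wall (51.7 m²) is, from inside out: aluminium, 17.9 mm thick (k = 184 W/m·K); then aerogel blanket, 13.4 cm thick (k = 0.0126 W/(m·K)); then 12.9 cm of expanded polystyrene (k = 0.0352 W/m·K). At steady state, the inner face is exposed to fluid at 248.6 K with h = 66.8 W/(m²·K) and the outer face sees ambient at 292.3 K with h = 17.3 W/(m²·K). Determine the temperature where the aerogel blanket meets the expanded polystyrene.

Resistance network (inner→outer):
  R_conv,in = 1/(hA) = 1/(66.8·51.7) = 2.896×10^-4 K/W
  R_aluminium = L/(kA) = 0.0179/(184·51.7) = 1.882×10^-6 K/W
  R_aerogel blanket = L/(kA) = 0.134/(0.0126·51.7) = 0.2057 K/W
  R_expanded polystyrene = L/(kA) = 0.129/(0.0352·51.7) = 0.07089 K/W
  R_conv,out = 1/(hA) = 1/(17.3·51.7) = 0.001118 K/W
ΣR = 2.896×10^-4 + 1.882×10^-6 + 0.2057 + 0.07089 + 0.001118 = 0.2780 K/W
Q = ΔT/ΣR = (248.6 K − 292.3 K)/0.2780 = -157.2 W
From the inner boundary to the aerogel blanket/expanded polystyrene interface, ΣR_partial = 0.2060 K/W.
T_interface = T_in − Q·ΣR_partial = 248.6 K − (-157.2)(0.2060) = 280.98 K

T = 280.98 K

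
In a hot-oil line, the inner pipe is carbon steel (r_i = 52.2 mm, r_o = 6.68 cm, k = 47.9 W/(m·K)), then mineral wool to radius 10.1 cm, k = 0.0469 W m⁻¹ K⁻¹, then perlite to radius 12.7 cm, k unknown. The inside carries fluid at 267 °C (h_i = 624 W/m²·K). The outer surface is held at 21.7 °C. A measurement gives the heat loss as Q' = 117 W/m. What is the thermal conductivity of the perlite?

k = 0.0530 W/m·K

ΣR = ΔT/Q' = |267 − 21.7|/117 = 2.097 m·K/W
Known resistances:
  R'_conv,in = 1/(2πr h) = 1/(2π·0.0522·624) = 0.004886 m·K/W
  R'_carbon steel = ln(0.0668/0.0522)/(2πk) = 0.2466/(2π·47.9) = 8.194×10^-4 m·K/W
  R'_mineral wool = ln(0.101/0.0668)/(2πk) = 0.4134/(2π·0.0469) = 1.403 m·K/W
R_perlite = ΣR − ΣR_known = 2.097 − 1.409 = 0.6880 m·K/W
ln(r₂/r₁)/(2πk) = 0.6880 ⇒ k = 0.2291/(2π·0.6880) = 0.0530 W/m·K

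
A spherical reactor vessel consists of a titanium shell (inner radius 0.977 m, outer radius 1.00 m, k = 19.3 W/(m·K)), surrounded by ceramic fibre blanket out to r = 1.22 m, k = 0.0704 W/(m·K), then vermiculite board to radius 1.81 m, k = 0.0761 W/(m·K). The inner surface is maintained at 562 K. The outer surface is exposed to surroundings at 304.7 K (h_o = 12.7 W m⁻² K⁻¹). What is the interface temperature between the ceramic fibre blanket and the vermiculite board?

T = 454 K

Series thermal resistances, inner to outer:
  R_titanium = (1/0.977 − 1/1.00)/(4πk) = 0.02354/(4π·19.3) = 9.707×10^-5 K/W
  R_ceramic fibre blanket = (1/1.00 − 1/1.22)/(4πk) = 0.1803/(4π·0.0704) = 0.2038 K/W
  R_vermiculite board = (1/1.22 − 1/1.81)/(4πk) = 0.2672/(4π·0.0761) = 0.2794 K/W
  R_conv,out = 1/(4πr²h) = 1/(4π·1.81²·12.7) = 0.001913 K/W
ΣR = 9.707×10^-5 + 0.2038 + 0.2794 + 0.001913 = 0.4852 K/W
Q = ΔT/ΣR = (562 K − 304.7 K)/0.4852 = 530.3 W
From the inner boundary to the ceramic fibre blanket/vermiculite board interface, ΣR_partial = 0.2039 K/W.
T_interface = T_in − Q·ΣR_partial = 562 K − (530.3)(0.2039) = 454 K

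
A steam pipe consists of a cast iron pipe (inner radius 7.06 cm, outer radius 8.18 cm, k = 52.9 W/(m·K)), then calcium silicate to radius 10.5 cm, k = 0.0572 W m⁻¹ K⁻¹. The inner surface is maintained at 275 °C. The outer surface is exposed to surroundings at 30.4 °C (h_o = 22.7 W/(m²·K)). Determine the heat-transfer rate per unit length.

Series thermal resistances, inner to outer:
  R'_cast iron = ln(0.0818/0.0706)/(2πk) = 0.1472/(2π·52.9) = 4.430×10^-4 m·K/W
  R'_calcium silicate = ln(0.105/0.0818)/(2πk) = 0.2497/(2π·0.0572) = 0.6947 m·K/W
  R'_conv,out = 1/(2πr h) = 1/(2π·0.105·22.7) = 0.06677 m·K/W
ΣR = 4.430×10^-4 + 0.6947 + 0.06677 = 0.7619 m·K/W
Q' = ΔT/ΣR = (275 °C − 30.4 °C)/0.7619 = 321 W/m

Q' = 321 W/m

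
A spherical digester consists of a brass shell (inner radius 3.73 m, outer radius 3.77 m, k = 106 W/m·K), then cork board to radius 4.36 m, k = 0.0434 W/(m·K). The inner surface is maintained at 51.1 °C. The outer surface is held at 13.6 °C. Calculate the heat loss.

Q = 570 W

Resistance network (inner→outer):
  R_brass = (1/3.73 − 1/3.77)/(4πk) = 0.002845/(4π·106) = 2.135×10^-6 K/W
  R_cork board = (1/3.77 − 1/4.36)/(4πk) = 0.03589/(4π·0.0434) = 0.06581 K/W
ΣR = 2.135×10^-6 + 0.06581 = 0.06581 K/W
Q = ΔT/ΣR = (51.1 °C − 13.6 °C)/0.06581 = 570 W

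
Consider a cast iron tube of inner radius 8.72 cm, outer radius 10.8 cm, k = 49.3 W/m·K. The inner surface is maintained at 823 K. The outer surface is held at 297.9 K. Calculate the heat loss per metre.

Q' = 760 kW/m

Q' = 2πk·ΔT/ln(r₂/r₁) = 2π × 49.3 × 525.1 / ln(0.108/0.0872) = 7.60×10^5 W/m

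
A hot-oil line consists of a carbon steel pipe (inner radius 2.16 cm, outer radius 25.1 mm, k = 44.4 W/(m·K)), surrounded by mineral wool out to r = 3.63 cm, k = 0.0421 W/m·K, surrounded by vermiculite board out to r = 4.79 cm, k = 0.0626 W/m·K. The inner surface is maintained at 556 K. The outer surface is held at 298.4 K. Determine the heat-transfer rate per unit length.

Q' = 123 W/m

Treat each layer as a resistance in series:
  R'_carbon steel = ln(0.0251/0.0216)/(2πk) = 0.1502/(2π·44.4) = 5.383×10^-4 m·K/W
  R'_mineral wool = ln(0.0363/0.0251)/(2πk) = 0.3689/(2π·0.0421) = 1.395 m·K/W
  R'_vermiculite board = ln(0.0479/0.0363)/(2πk) = 0.2773/(2π·0.0626) = 0.7050 m·K/W
ΣR = 5.383×10^-4 + 1.395 + 0.7050 = 2.101 m·K/W
Q' = ΔT/ΣR = (556 K − 298.4 K)/2.101 = 123 W/m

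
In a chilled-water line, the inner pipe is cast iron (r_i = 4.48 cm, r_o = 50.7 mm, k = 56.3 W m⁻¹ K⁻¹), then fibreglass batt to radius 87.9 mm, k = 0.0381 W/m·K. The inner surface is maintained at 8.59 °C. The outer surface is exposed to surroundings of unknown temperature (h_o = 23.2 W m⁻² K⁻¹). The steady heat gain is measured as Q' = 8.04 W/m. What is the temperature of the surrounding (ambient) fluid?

Series resistances:
  R'_cast iron = ln(0.0507/0.0448)/(2πk) = 0.1237/(2π·56.3) = 3.497×10^-4 m·K/W
  R'_fibreglass batt = ln(0.0879/0.0507)/(2πk) = 0.5503/(2π·0.0381) = 2.299 m·K/W
  R'_conv,out = 1/(2πr h) = 1/(2π·0.0879·23.2) = 0.07804 m·K/W
ΣR = 2.377 m·K/W
ΔT = Q'·ΣR = 8.04 × 2.377 = 19.11 K
Heat flows inward, so T_out = T_in + ΔT = 8.59 + 19.11 = 27.7 °C

T_out = 27.7 °C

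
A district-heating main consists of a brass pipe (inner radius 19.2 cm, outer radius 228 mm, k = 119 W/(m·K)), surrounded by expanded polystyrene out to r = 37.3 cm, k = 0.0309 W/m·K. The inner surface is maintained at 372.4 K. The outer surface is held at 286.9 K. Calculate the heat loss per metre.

Resistance network (inner→outer):
  R'_brass = ln(0.228/0.192)/(2πk) = 0.1719/(2π·119) = 2.298×10^-4 m·K/W
  R'_expanded polystyrene = ln(0.373/0.228)/(2πk) = 0.4922/(2π·0.0309) = 2.535 m·K/W
ΣR = 2.298×10^-4 + 2.535 = 2.535 m·K/W
Q' = ΔT/ΣR = (372.4 K − 286.9 K)/2.535 = 33.7 W/m

Q' = 33.7 W/m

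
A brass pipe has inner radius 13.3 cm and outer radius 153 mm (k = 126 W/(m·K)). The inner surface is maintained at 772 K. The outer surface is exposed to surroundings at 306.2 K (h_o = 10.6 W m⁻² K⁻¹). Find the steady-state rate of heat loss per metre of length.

Treat each layer as a resistance in series:
  R'_brass = ln(0.153/0.133)/(2πk) = 0.1401/(2π·126) = 1.770×10^-4 m·K/W
  R'_conv,out = 1/(2πr h) = 1/(2π·0.153·10.6) = 0.09813 m·K/W
ΣR = 1.770×10^-4 + 0.09813 = 0.09831 m·K/W
Q' = ΔT/ΣR = (772 K − 306.2 K)/0.09831 = 4740 W/m

Q' = 4740 W/m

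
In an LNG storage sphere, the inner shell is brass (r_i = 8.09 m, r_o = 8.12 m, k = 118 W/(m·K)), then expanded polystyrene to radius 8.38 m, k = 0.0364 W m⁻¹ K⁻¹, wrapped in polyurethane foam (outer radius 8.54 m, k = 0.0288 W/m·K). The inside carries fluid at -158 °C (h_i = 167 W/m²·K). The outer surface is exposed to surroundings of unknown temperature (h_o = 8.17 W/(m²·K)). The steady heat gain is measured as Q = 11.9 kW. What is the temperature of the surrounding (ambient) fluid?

T_out = 16.6 °C

Series resistances:
  R_conv,in = 1/(4πr²h) = 1/(4π·8.09²·167) = 7.281×10^-6 K/W
  R_brass = (1/8.09 − 1/8.12)/(4πk) = 4.567×10^-4/(4π·118) = 3.080×10^-7 K/W
  R_expanded polystyrene = (1/8.12 − 1/8.38)/(4πk) = 0.003821/(4π·0.0364) = 0.008353 K/W
  R_polyurethane foam = (1/8.38 − 1/8.54)/(4πk) = 0.002236/(4π·0.0288) = 0.006178 K/W
  R_conv,out = 1/(4πr²h) = 1/(4π·8.54²·8.17) = 1.336×10^-4 K/W
ΣR = 0.01467 K/W
ΔT = Q·ΣR = 11900 × 0.01467 = 174.6 K
Heat flows inward, so T_out = T_in + ΔT = -158 + 174.6 = 16.6 °C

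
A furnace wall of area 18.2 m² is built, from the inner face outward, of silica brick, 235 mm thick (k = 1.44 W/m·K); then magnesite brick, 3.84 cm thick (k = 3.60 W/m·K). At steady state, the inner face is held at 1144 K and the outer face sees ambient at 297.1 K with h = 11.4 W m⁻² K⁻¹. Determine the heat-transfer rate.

Q = 58.9 kW

Series thermal resistances, inner to outer:
  R_silica brick = L/(kA) = 0.235/(1.44·18.2) = 0.008967 K/W
  R_magnesite brick = L/(kA) = 0.0384/(3.60·18.2) = 5.861×10^-4 K/W
  R_conv,out = 1/(hA) = 1/(11.4·18.2) = 0.004820 K/W
ΣR = 0.008967 + 5.861×10^-4 + 0.004820 = 0.01437 K/W
Q = ΔT/ΣR = (1144 K − 297.1 K)/0.01437 = 58900 W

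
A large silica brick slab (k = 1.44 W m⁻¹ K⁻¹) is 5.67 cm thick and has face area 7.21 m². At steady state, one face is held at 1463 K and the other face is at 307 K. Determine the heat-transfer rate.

Q = kA·ΔT/L = 1.44 × 7.21 × |1463 K − 307 K| / 0.0567 = 2.12×10^5 W

Q = 212 kW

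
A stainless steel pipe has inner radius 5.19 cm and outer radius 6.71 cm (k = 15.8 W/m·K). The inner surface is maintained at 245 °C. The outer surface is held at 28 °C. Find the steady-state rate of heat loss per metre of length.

Q' = 83.9 kW/m

Q' = 2πk·ΔT/ln(r₂/r₁) = 2π × 15.8 × 217 / ln(0.0671/0.0519) = 83900 W/m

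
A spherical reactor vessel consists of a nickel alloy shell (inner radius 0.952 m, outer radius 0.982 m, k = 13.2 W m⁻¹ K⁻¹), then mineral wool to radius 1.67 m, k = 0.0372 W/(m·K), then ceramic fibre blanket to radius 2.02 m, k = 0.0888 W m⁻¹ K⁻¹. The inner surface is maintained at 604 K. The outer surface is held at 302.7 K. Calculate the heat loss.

Q = 304 W

Series thermal resistances, inner to outer:
  R_nickel alloy = (1/0.952 − 1/0.982)/(4πk) = 0.03209/(4π·13.2) = 1.935×10^-4 K/W
  R_mineral wool = (1/0.982 − 1/1.67)/(4πk) = 0.4195/(4π·0.0372) = 0.8974 K/W
  R_ceramic fibre blanket = (1/1.67 − 1/2.02)/(4πk) = 0.1038/(4π·0.0888) = 0.09298 K/W
ΣR = 1.935×10^-4 + 0.8974 + 0.09298 = 0.9906 K/W
Q = ΔT/ΣR = (604 K − 302.7 K)/0.9906 = 304 W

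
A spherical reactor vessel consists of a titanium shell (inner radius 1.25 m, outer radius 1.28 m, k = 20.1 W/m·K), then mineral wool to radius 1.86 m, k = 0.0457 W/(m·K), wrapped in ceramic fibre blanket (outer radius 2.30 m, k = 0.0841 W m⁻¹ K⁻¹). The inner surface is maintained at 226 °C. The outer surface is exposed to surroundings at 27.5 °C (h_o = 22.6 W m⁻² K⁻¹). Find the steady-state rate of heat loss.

Q = 380 W

Resistance network (inner→outer):
  R_titanium = (1/1.25 − 1/1.28)/(4πk) = 0.01875/(4π·20.1) = 7.423×10^-5 K/W
  R_mineral wool = (1/1.28 − 1/1.86)/(4πk) = 0.2436/(4π·0.0457) = 0.4242 K/W
  R_ceramic fibre blanket = (1/1.86 − 1/2.30)/(4πk) = 0.1029/(4π·0.0841) = 0.09732 K/W
  R_conv,out = 1/(4πr²h) = 1/(4π·2.30²·22.6) = 6.656×10^-4 K/W
ΣR = 7.423×10^-5 + 0.4242 + 0.09732 + 6.656×10^-4 = 0.5223 K/W
Q = ΔT/ΣR = (226 °C − 27.5 °C)/0.5223 = 380 W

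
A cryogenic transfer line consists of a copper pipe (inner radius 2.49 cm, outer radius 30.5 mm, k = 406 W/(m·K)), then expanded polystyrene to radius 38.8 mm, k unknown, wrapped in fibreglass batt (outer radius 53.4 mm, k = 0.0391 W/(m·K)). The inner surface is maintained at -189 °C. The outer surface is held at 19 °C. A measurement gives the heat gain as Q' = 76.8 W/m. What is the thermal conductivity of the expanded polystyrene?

k = 0.0272 W/m·K

ΣR = ΔT/Q' = |-189 − 19|/76.8 = 2.708 m·K/W
Known resistances:
  R'_copper = ln(0.0305/0.0249)/(2πk) = 0.2029/(2π·406) = 7.952×10^-5 m·K/W
  R'_fibreglass batt = ln(0.0534/0.0388)/(2πk) = 0.3194/(2π·0.0391) = 1.300 m·K/W
R_expanded polystyrene = ΣR − ΣR_known = 2.708 − 1.300 = 1.408 m·K/W
ln(r₂/r₁)/(2πk) = 1.408 ⇒ k = 0.2407/(2π·1.408) = 0.0272 W/m·K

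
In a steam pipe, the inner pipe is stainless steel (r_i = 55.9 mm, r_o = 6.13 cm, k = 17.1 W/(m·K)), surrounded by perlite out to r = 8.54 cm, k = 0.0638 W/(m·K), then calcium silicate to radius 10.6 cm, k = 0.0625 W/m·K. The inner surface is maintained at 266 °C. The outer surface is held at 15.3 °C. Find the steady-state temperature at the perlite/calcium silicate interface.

T = 115 °C

Treat each layer as a resistance in series:
  R'_stainless steel = ln(0.0613/0.0559)/(2πk) = 0.09222/(2π·17.1) = 8.583×10^-4 m·K/W
  R'_perlite = ln(0.0854/0.0613)/(2πk) = 0.3316/(2π·0.0638) = 0.8271 m·K/W
  R'_calcium silicate = ln(0.106/0.0854)/(2πk) = 0.2161/(2π·0.0625) = 0.5503 m·K/W
ΣR = 8.583×10^-4 + 0.8271 + 0.5503 = 1.378 m·K/W
Q' = ΔT/ΣR = (266 °C − 15.3 °C)/1.378 = 181.9 W/m
From the inner boundary to the perlite/calcium silicate interface, ΣR_partial = 0.8280 m·K/W.
T_interface = T_in − Q'·ΣR_partial = 266 °C − (181.9)(0.8280) = 115 °C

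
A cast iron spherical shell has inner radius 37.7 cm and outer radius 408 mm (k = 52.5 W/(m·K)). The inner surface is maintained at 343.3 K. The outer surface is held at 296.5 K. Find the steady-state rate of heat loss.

Q = 1.53×10^5 W

Q = 4πk·ΔT/(1/r₁ − 1/r₂) = 4π × 52.5 × 46.8 / (1/0.377 − 1/0.408) = 1.53×10^5 W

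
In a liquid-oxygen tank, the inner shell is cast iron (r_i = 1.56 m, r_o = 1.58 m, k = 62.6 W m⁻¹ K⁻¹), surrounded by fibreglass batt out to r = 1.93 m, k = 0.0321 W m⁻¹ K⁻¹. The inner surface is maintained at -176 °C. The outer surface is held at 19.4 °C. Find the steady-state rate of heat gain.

Q = 687 W

Treat each layer as a resistance in series:
  R_cast iron = (1/1.56 − 1/1.58)/(4πk) = 0.008114/(4π·62.6) = 1.031×10^-5 K/W
  R_fibreglass batt = (1/1.58 − 1/1.93)/(4πk) = 0.1148/(4π·0.0321) = 0.2845 K/W
ΣR = 1.031×10^-5 + 0.2845 = 0.2845 K/W
Q = ΔT/ΣR = (-176 °C − 19.4 °C)/0.2845 = -687 W
(Negative Q ⇒ heat flows inward; heat gain = 687 W.)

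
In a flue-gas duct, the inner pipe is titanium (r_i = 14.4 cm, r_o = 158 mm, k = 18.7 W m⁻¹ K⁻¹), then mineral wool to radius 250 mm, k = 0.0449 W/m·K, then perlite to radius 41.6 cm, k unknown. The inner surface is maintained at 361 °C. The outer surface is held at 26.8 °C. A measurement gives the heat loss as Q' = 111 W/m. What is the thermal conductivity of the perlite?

ΣR = ΔT/Q' = |361 − 26.8|/111 = 3.011 m·K/W
Known resistances:
  R'_titanium = ln(0.158/0.144)/(2πk) = 0.09278/(2π·18.7) = 7.897×10^-4 m·K/W
  R'_mineral wool = ln(0.250/0.158)/(2πk) = 0.4589/(2π·0.0449) = 1.627 m·K/W
R_perlite = ΣR − ΣR_known = 3.011 − 1.628 = 1.383 m·K/W
ln(r₂/r₁)/(2πk) = 1.383 ⇒ k = 0.5092/(2π·1.383) = 0.0586 W/m·K

k = 0.0586 W/m·K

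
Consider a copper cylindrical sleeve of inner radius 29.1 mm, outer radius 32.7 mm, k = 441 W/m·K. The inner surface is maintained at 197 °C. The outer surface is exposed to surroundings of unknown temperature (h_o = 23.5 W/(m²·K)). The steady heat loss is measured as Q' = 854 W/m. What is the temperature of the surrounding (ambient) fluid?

Series resistances:
  R'_copper = ln(0.0327/0.0291)/(2πk) = 0.1166/(2π·441) = 4.209×10^-5 m·K/W
  R'_conv,out = 1/(2πr h) = 1/(2π·0.0327·23.5) = 0.2071 m·K/W
ΣR = 0.2072 m·K/W
ΔT = Q'·ΣR = 854 × 0.2072 = 176.9 K
Heat flows outward, so T_out = T_in − ΔT = 197 − 176.9 = 20.1 °C

T_out = 20.1 °C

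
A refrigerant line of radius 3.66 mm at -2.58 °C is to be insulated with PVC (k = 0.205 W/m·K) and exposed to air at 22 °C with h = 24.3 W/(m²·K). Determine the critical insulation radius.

For a cylinder, r_cr = k_ins/h = 0.205/24.3 = 0.00844 m = 0.844 cm

r_cr = 0.844 cm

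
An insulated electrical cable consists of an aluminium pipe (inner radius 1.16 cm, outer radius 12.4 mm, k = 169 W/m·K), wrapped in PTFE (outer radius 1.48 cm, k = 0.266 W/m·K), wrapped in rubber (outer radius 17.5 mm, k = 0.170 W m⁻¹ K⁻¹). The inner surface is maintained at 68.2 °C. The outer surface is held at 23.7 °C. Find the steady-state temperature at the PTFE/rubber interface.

Resistance network (inner→outer):
  R'_aluminium = ln(0.0124/0.0116)/(2πk) = 0.06669/(2π·169) = 6.281×10^-5 m·K/W
  R'_PTFE = ln(0.0148/0.0124)/(2πk) = 0.1769/(2π·0.266) = 0.1059 m·K/W
  R'_rubber = ln(0.0175/0.0148)/(2πk) = 0.1676/(2π·0.170) = 0.1569 m·K/W
ΣR = 6.281×10^-5 + 0.1059 + 0.1569 = 0.2629 m·K/W
Q' = ΔT/ΣR = (68.2 °C − 23.7 °C)/0.2629 = 169.3 W/m
From the inner boundary to the PTFE/rubber interface, ΣR_partial = 0.1060 m·K/W.
T_interface = T_in − Q'·ΣR_partial = 68.2 °C − (169.3)(0.1060) = 50.3 °C

T = 50.3 °C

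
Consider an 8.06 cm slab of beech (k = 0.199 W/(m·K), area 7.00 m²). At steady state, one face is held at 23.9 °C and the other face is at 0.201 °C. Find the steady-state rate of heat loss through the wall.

Q = kA·ΔT/L = 0.199 × 7.00 × |23.9 °C − 0.201 °C| / 0.0806 = 410 W

Q = 410 W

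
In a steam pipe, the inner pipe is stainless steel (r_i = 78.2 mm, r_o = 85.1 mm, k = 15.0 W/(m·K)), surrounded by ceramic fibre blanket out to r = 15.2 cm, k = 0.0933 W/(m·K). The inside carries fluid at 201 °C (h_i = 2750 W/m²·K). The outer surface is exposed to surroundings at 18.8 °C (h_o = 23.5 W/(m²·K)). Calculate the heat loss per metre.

Resistance network (inner→outer):
  R'_conv,in = 1/(2πr h) = 1/(2π·0.0782·2750) = 7.401×10^-4 m·K/W
  R'_stainless steel = ln(0.0851/0.0782)/(2πk) = 0.08456/(2π·15.0) = 8.972×10^-4 m·K/W
  R'_ceramic fibre blanket = ln(0.152/0.0851)/(2πk) = 0.5801/(2π·0.0933) = 0.9895 m·K/W
  R'_conv,out = 1/(2πr h) = 1/(2π·0.152·23.5) = 0.04456 m·K/W
ΣR = 7.401×10^-4 + 8.972×10^-4 + 0.9895 + 0.04456 = 1.036 m·K/W
Q' = ΔT/ΣR = (201 °C − 18.8 °C)/1.036 = 176 W/m

Q' = 176 W/m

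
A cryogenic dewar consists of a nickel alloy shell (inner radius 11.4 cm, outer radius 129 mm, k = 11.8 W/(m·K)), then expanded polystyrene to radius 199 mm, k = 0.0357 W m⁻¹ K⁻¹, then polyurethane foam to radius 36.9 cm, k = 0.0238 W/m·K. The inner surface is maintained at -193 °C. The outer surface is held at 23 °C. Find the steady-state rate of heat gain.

Q = 15.6 W

Resistance network (inner→outer):
  R_nickel alloy = (1/0.114 − 1/0.129)/(4πk) = 1.020/(4π·11.8) = 0.006879 K/W
  R_expanded polystyrene = (1/0.129 − 1/0.199)/(4πk) = 2.727/(4π·0.0357) = 6.078 K/W
  R_polyurethane foam = (1/0.199 − 1/0.369)/(4πk) = 2.315/(4π·0.0238) = 7.741 K/W
ΣR = 0.006879 + 6.078 + 7.741 = 13.83 K/W
Q = ΔT/ΣR = (-193 °C − 23 °C)/13.83 = -15.6 W
(Negative Q ⇒ heat flows inward; heat gain = 15.6 W.)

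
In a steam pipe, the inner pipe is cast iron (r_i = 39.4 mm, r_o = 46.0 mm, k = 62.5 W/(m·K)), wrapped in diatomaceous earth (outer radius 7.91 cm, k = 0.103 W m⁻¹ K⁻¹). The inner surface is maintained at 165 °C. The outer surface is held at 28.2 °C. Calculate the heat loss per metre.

Q' = 163 W/m

Treat each layer as a resistance in series:
  R'_cast iron = ln(0.0460/0.0394)/(2πk) = 0.1549/(2π·62.5) = 3.944×10^-4 m·K/W
  R'_diatomaceous earth = ln(0.0791/0.0460)/(2πk) = 0.5421/(2π·0.103) = 0.8376 m·K/W
ΣR = 3.944×10^-4 + 0.8376 = 0.8380 m·K/W
Q' = ΔT/ΣR = (165 °C − 28.2 °C)/0.8380 = 163 W/m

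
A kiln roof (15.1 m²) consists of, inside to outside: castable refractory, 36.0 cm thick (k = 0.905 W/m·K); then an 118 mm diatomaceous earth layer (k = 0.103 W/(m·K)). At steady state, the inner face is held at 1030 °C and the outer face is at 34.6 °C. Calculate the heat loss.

Q = 9740 W

Series thermal resistances, inner to outer:
  R_castable refractory = L/(kA) = 0.360/(0.905·15.1) = 0.02634 K/W
  R_diatomaceous earth = L/(kA) = 0.118/(0.103·15.1) = 0.07587 K/W
ΣR = 0.02634 + 0.07587 = 0.1022 K/W
Q = ΔT/ΣR = (1030 °C − 34.6 °C)/0.1022 = 9740 W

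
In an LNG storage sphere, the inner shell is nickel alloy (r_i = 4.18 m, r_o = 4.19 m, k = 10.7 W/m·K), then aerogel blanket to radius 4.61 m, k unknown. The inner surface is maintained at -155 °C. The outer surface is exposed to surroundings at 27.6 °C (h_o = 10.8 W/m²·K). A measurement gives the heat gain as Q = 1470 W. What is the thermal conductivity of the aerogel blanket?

ΣR = ΔT/Q = |-155 − 27.6|/1470 = 0.1242 K/W
Known resistances:
  R_nickel alloy = (1/4.18 − 1/4.19)/(4πk) = 5.710×10^-4/(4π·10.7) = 4.246×10^-6 K/W
  R_conv,out = 1/(4πr²h) = 1/(4π·4.61²·10.8) = 3.467×10^-4 K/W
R_aerogel blanket = ΣR − ΣR_known = 0.1242 − 3.509×10^-4 = 0.1238 K/W
(1/r₁−1/r₂)/(4πk) = 0.1238 ⇒ k = 0.02174/(4π·0.1238) = 0.0140 W/m·K

k = 0.0140 W/m·K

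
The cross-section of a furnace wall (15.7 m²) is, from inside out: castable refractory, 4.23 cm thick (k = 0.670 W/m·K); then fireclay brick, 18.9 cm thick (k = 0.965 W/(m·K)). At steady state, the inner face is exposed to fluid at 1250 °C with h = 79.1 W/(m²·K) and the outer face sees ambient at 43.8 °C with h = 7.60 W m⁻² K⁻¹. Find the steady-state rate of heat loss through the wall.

Series thermal resistances, inner to outer:
  R_conv,in = 1/(hA) = 1/(79.1·15.7) = 8.052×10^-4 K/W
  R_castable refractory = L/(kA) = 0.0423/(0.670·15.7) = 0.004021 K/W
  R_fireclay brick = L/(kA) = 0.189/(0.965·15.7) = 0.01247 K/W
  R_conv,out = 1/(hA) = 1/(7.60·15.7) = 0.008381 K/W
ΣR = 8.052×10^-4 + 0.004021 + 0.01247 + 0.008381 = 0.02568 K/W
Q = ΔT/ΣR = (1250 °C − 43.8 °C)/0.02568 = 47000 W

Q = 47.0 kW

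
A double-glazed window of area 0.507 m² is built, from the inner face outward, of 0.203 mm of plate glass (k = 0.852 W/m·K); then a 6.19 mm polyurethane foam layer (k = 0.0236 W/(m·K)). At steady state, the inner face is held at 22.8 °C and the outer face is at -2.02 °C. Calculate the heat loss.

Resistance network (inner→outer):
  R_plate glass = L/(kA) = 2.03×10^-4/(0.852·0.507) = 4.699×10^-4 K/W
  R_polyurethane foam = L/(kA) = 0.00619/(0.0236·0.507) = 0.5173 K/W
ΣR = 4.699×10^-4 + 0.5173 = 0.5178 K/W
Q = ΔT/ΣR = (22.8 °C − -2.02 °C)/0.5178 = 47.9 W

Q = 47.9 W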